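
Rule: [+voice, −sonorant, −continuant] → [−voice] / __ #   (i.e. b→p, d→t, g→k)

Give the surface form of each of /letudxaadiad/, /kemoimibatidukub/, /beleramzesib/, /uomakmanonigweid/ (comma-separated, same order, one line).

letudxaadiat, kemoimibatidukup, beleramzesip, uomakmanonigweit

/letudxaadiad/: /d/ is a voiced stop in word-final position, so it devoices to [t]. → [letudxaadiat].
/kemoimibatidukub/: /b/ is a voiced stop in word-final position, so it devoices to [p]. → [kemoimibatidukup].
/beleramzesib/: /b/ is a voiced stop in word-final position, so it devoices to [p]. → [beleramzesip].
/uomakmanonigweid/: /d/ is a voiced stop in word-final position, so it devoices to [t]. → [uomakmanonigweit].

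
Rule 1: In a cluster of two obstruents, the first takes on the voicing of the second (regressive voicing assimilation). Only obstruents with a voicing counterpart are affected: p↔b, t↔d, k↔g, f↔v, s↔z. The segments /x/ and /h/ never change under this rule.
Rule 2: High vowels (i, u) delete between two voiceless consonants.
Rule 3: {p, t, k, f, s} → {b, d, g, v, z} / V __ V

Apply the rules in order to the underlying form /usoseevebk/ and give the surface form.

uzozeevepk

Rule 1 (regressive voicing assimilation): /b/ precedes the voiceless obstruent /k/, so it devoices to [p] by assimilation. /usoseevebk/ → usoseevepk.
Rule 2 (high vowel syncope): no segment meets the environment; /usoseevepk/ is unchanged.
Rule 3 (intervocalic voicing): /s/ is a voiceless obstruent between vowels /u/ and /o/, so it voices to [z]. /s/ is a voiceless obstruent between vowels /o/ and /e/, so it voices to [z]. /usoseevepk/ → uzozeevepk.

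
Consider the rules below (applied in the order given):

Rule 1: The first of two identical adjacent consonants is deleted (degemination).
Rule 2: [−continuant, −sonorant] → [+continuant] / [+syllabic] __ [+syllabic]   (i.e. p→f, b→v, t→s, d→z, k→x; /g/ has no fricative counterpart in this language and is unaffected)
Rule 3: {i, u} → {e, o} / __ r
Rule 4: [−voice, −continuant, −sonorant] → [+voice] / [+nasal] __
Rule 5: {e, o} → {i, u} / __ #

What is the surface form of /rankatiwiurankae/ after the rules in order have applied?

rangasiwiorangai

Rule 1 (degemination): no segment meets the environment; /rankatiwiurankae/ is unchanged.
Rule 2 (intervocalic spirantization): /t/ is a stop between vowels /a/ and /i/, so it spirantizes to the fricative [s]. /rankatiwiurankae/ → rankasiwiurankae.
Rule 3 (pre-rhotic lowering): /u/ is a high vowel immediately before /r/, so it lowers to [o]. /rankasiwiurankae/ → rankasiwiorankae.
Rule 4 (post-nasal voicing): /k/ is a voiceless stop immediately after the nasal /n/, so it voices to [g]. /k/ is a voiceless stop immediately after the nasal /n/, so it voices to [g]. /rankasiwiorankae/ → rangasiwiorangae.
Rule 5 (final vowel raising): /e/ is a mid vowel in word-final position, so it raises to [i]. /rangasiwiorangae/ → rangasiwiorangai.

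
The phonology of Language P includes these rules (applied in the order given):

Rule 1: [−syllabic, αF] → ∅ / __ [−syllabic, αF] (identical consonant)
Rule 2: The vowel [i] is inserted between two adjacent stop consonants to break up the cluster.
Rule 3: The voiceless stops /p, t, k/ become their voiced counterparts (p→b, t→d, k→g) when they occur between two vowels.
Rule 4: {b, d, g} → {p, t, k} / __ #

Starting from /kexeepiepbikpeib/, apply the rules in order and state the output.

Rule 1 (degemination): no segment meets the environment; /kexeepiepbikpeib/ is unchanged.
Rule 2 (stop-cluster i-epenthesis): /p/ and /b/ form a stop–stop cluster, so [i] is inserted between them. /k/ and /p/ form a stop–stop cluster, so [i] is inserted between them. /kexeepiepbikpeib/ → kexeepiepibikipeib.
Rule 3 (intervocalic voicing): /p/ is a voiceless stop between vowels /e/ and /i/, so it voices to [b]. /p/ is a voiceless stop between vowels /e/ and /i/, so it voices to [b]. /k/ is a voiceless stop between vowels /i/ and /i/, so it voices to [g]. /p/ is a voiceless stop between vowels /i/ and /e/, so it voices to [b]. /kexeepiepibikipeib/ → kexeebiebibigibeib.
Rule 4 (final devoicing): /b/ is a voiced stop in word-final position, so it devoices to [p]. /kexeebiebibigibeib/ → kexeebiebibigibeip.

kexeebiebibigibeip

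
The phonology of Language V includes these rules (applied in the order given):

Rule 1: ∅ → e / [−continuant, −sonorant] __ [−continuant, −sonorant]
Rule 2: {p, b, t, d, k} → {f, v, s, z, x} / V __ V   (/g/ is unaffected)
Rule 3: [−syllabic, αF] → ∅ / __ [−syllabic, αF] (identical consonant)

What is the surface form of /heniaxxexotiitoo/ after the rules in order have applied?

Rule 1 (stop-cluster e-epenthesis): no segment meets the environment; /heniaxxexotiitoo/ is unchanged.
Rule 2 (intervocalic spirantization): /t/ is a stop between vowels /o/ and /i/, so it spirantizes to the fricative [s]. /t/ is a stop between vowels /i/ and /o/, so it spirantizes to the fricative [s]. /heniaxxexotiitoo/ → heniaxxexosiisoo.
Rule 3 (degemination): /xx/ is a geminate; the first /x/ deletes. /heniaxxexosiisoo/ → heniaxexosiisoo.

heniaxexosiisoo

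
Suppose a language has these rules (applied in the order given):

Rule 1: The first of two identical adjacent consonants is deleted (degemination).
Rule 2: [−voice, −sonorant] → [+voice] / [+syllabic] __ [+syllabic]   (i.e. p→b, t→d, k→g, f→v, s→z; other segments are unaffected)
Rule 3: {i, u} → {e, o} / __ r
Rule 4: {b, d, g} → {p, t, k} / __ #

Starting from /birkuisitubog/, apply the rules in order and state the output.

berkuizidubok

Rule 1 (degemination): no segment meets the environment; /birkuisitubog/ is unchanged.
Rule 2 (intervocalic voicing): /s/ is a voiceless obstruent between vowels /i/ and /i/, so it voices to [z]. /t/ is a voiceless obstruent between vowels /i/ and /u/, so it voices to [d]. /birkuisitubog/ → birkuizidubog.
Rule 3 (pre-rhotic lowering): /i/ is a high vowel immediately before /r/, so it lowers to [e]. /birkuizidubog/ → berkuizidubog.
Rule 4 (final devoicing): /g/ is a voiced stop in word-final position, so it devoices to [k]. /berkuizidubog/ → berkuizidubok.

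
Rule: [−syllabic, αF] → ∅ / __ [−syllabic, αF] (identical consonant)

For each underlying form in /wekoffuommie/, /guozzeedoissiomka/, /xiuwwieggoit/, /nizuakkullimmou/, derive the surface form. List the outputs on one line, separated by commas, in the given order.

/wekoffuommie/: /ff/ is a geminate; the first /f/ deletes. /mm/ is a geminate; the first /m/ deletes. → [wekofuomie].
/guozzeedoissiomka/: /zz/ is a geminate; the first /z/ deletes. /ss/ is a geminate; the first /s/ deletes. → [guozeedoisiomka].
/xiuwwieggoit/: /ww/ is a geminate; the first /w/ deletes. /gg/ is a geminate; the first /g/ deletes. → [xiuwiegoit].
/nizuakkullimmou/: /kk/ is a geminate; the first /k/ deletes. /ll/ is a geminate; the first /l/ deletes. /mm/ is a geminate; the first /m/ deletes. → [nizuakulimou].

wekofuomie, guozeedoisiomka, xiuwiegoit, nizuakulimou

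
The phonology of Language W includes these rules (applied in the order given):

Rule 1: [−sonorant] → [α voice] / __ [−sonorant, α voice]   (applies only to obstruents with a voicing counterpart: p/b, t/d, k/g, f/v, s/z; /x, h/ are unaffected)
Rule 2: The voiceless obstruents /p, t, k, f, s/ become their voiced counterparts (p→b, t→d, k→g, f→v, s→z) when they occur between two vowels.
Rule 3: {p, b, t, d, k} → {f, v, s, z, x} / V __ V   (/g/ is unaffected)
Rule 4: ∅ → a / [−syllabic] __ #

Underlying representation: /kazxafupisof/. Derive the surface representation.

Rule 1 (regressive voicing assimilation): /z/ precedes the voiceless obstruent /x/, so it devoices to [s] by assimilation. /kazxafupisof/ → kasxafupisof.
Rule 2 (intervocalic voicing): /f/ is a voiceless obstruent between vowels /a/ and /u/, so it voices to [v]. /p/ is a voiceless obstruent between vowels /u/ and /i/, so it voices to [b]. /s/ is a voiceless obstruent between vowels /i/ and /o/, so it voices to [z]. /kasxafupisof/ → kasxavubizof.
Rule 3 (intervocalic spirantization): /b/ is a stop between vowels /u/ and /i/, so it spirantizes to the fricative [v]. /kasxavubizof/ → kasxavuvizof.
Rule 4 (final a-epenthesis): the form ends in the consonant /f/, so [a] is inserted word-finally. /kasxavuvizof/ → kasxavuvizofa.

kasxavuvizofa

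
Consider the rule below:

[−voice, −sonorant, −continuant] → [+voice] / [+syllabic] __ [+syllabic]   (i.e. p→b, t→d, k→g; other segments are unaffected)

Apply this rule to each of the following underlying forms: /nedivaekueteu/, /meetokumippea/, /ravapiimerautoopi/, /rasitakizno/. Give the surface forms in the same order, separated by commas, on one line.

/nedivaekueteu/: /k/ is a voiceless stop between vowels /e/ and /u/, so it voices to [g]. /t/ is a voiceless stop between vowels /e/ and /e/, so it voices to [d]. → [nedivaeguedeu].
/meetokumippea/: /t/ is a voiceless stop between vowels /e/ and /o/, so it voices to [d]. /k/ is a voiceless stop between vowels /o/ and /u/, so it voices to [g]. → [meedogumippea].
/ravapiimerautoopi/: /p/ is a voiceless stop between vowels /a/ and /i/, so it voices to [b]. /t/ is a voiceless stop between vowels /u/ and /o/, so it voices to [d]. /p/ is a voiceless stop between vowels /o/ and /i/, so it voices to [b]. → [ravabiimeraudoobi].
/rasitakizno/: /t/ is a voiceless stop between vowels /i/ and /a/, so it voices to [d]. /k/ is a voiceless stop between vowels /a/ and /i/, so it voices to [g]. → [rasidagizno].

nedivaeguedeu, meedogumippea, ravabiimeraudoobi, rasidagizno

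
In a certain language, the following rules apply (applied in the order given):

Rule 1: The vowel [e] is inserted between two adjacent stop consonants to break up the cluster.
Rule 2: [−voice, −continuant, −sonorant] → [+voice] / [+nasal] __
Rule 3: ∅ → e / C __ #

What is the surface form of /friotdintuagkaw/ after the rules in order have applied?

Rule 1 (stop-cluster e-epenthesis): /t/ and /d/ form a stop–stop cluster, so [e] is inserted between them. /g/ and /k/ form a stop–stop cluster, so [e] is inserted between them. /friotdintuagkaw/ → friotedintuagekaw.
Rule 2 (post-nasal voicing): /t/ is a voiceless stop immediately after the nasal /n/, so it voices to [d]. /friotedintuagekaw/ → friotedinduagekaw.
Rule 3 (final e-epenthesis): the form ends in the consonant /w/, so [e] is inserted word-finally. /friotedinduagekaw/ → friotedinduagekawe.

friotedinduagekawe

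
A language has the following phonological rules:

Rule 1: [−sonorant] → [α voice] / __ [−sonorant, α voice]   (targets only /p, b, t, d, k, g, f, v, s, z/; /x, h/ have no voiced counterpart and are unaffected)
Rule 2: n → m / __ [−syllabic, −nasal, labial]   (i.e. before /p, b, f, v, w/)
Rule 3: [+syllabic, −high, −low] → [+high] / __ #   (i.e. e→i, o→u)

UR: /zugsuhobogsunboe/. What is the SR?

zuksuhoboksumboi

Rule 1 (regressive voicing assimilation): /g/ precedes the voiceless obstruent /s/, so it devoices to [k] by assimilation. /g/ precedes the voiceless obstruent /s/, so it devoices to [k] by assimilation. /zugsuhobogsunboe/ → zuksuhoboksunboe.
Rule 2 (nasal place assimilation): /n/ precedes the labial consonant /b/, so it assimilates in place to [m]. /zuksuhoboksunboe/ → zuksuhoboksumboe.
Rule 3 (final vowel raising): /e/ is a mid vowel in word-final position, so it raises to [i]. /zuksuhoboksumboe/ → zuksuhoboksumboi.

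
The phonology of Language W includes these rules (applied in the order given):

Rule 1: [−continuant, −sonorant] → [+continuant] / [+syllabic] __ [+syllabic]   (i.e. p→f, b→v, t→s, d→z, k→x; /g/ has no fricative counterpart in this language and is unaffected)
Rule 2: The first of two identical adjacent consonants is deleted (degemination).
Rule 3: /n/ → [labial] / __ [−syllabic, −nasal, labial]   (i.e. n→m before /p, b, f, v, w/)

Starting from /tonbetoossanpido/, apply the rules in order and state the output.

tombesoosampizo

Rule 1 (intervocalic spirantization): /t/ is a stop between vowels /e/ and /o/, so it spirantizes to the fricative [s]. /d/ is a stop between vowels /i/ and /o/, so it spirantizes to the fricative [z]. /tonbetoossanpido/ → tonbesoossanpizo.
Rule 2 (degemination): /ss/ is a geminate; the first /s/ deletes. /tonbesoossanpizo/ → tonbesoosanpizo.
Rule 3 (nasal place assimilation): /n/ precedes the labial consonant /b/, so it assimilates in place to [m]. /n/ precedes the labial consonant /p/, so it assimilates in place to [m]. /tonbesoosanpizo/ → tombesoosampizo.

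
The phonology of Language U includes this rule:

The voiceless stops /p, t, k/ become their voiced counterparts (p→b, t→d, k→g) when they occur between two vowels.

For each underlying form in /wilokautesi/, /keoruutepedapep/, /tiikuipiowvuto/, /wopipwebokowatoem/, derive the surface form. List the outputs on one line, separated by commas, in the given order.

/wilokautesi/: /k/ is a voiceless stop between vowels /o/ and /a/, so it voices to [g]. /t/ is a voiceless stop between vowels /u/ and /e/, so it voices to [d]. → [wilogaudesi].
/keoruutepedapep/: /t/ is a voiceless stop between vowels /u/ and /e/, so it voices to [d]. /p/ is a voiceless stop between vowels /e/ and /e/, so it voices to [b]. /p/ is a voiceless stop between vowels /a/ and /e/, so it voices to [b]. → [keoruudebedabep].
/tiikuipiowvuto/: /k/ is a voiceless stop between vowels /i/ and /u/, so it voices to [g]. /p/ is a voiceless stop between vowels /i/ and /i/, so it voices to [b]. /t/ is a voiceless stop between vowels /u/ and /o/, so it voices to [d]. → [tiiguibiowvudo].
/wopipwebokowatoem/: /p/ is a voiceless stop between vowels /o/ and /i/, so it voices to [b]. /k/ is a voiceless stop between vowels /o/ and /o/, so it voices to [g]. /t/ is a voiceless stop between vowels /a/ and /o/, so it voices to [d]. → [wobipwebogowadoem].

wilogaudesi, keoruudebedabep, tiiguibiowvudo, wobipwebogowadoem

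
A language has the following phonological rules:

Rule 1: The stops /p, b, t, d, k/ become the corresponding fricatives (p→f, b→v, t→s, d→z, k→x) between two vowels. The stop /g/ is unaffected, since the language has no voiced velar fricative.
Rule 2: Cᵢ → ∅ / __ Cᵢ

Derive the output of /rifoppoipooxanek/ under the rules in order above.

rifopoifooxanek

Rule 1 (intervocalic spirantization): /p/ is a stop between vowels /i/ and /o/, so it spirantizes to the fricative [f]. /rifoppoipooxanek/ → rifoppoifooxanek.
Rule 2 (degemination): /pp/ is a geminate; the first /p/ deletes. /rifoppoifooxanek/ → rifopoifooxanek.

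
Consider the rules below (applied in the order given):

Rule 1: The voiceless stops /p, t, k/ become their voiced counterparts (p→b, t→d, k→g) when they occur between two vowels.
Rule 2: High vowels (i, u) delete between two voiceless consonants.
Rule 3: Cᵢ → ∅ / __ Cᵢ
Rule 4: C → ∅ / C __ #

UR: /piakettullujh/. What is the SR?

Rule 1 (intervocalic voicing): /k/ is a voiceless stop between vowels /a/ and /e/, so it voices to [g]. /piakettullujh/ → piagettullujh.
Rule 2 (high vowel syncope): no segment meets the environment; /piagettullujh/ is unchanged.
Rule 3 (degemination): /tt/ is a geminate; the first /t/ deletes. /ll/ is a geminate; the first /l/ deletes. /piagettullujh/ → piagetulujh.
Rule 4 (final cluster simplification): /h/ is the second consonant of a word-final cluster /jh/, so it deletes. /piagetulujh/ → piagetuluj.

piagetuluj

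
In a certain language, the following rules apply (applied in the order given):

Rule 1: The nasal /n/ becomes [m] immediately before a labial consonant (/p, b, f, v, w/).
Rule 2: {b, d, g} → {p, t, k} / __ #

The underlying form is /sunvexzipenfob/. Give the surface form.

Rule 1 (nasal place assimilation): /n/ precedes the labial consonant /v/, so it assimilates in place to [m]. /n/ precedes the labial consonant /f/, so it assimilates in place to [m]. /sunvexzipenfob/ → sumvexzipemfob.
Rule 2 (final devoicing): /b/ is a voiced stop in word-final position, so it devoices to [p]. /sumvexzipemfob/ → sumvexzipemfop.

sumvexzipemfop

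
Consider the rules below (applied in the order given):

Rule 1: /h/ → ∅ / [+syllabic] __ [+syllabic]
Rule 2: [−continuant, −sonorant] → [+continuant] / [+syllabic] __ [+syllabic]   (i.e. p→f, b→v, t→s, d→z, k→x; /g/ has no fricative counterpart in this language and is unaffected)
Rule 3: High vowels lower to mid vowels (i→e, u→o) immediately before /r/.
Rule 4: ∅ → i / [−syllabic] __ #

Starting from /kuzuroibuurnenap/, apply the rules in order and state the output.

Rule 1 (intervocalic h-deletion): no segment meets the environment; /kuzuroibuurnenap/ is unchanged.
Rule 2 (intervocalic spirantization): /b/ is a stop between vowels /i/ and /u/, so it spirantizes to the fricative [v]. /kuzuroibuurnenap/ → kuzuroivuurnenap.
Rule 3 (pre-rhotic lowering): /u/ is a high vowel immediately before /r/, so it lowers to [o]. /u/ is a high vowel immediately before /r/, so it lowers to [o]. /kuzuroivuurnenap/ → kuzoroivuornenap.
Rule 4 (final i-epenthesis): the form ends in the consonant /p/, so [i] is inserted word-finally. /kuzoroivuornenap/ → kuzoroivuornenapi.

kuzoroivuornenapi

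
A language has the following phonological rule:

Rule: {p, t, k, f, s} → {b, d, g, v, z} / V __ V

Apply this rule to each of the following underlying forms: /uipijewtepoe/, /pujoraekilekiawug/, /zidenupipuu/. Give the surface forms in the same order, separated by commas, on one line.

/uipijewtepoe/: /p/ is a voiceless obstruent between vowels /i/ and /i/, so it voices to [b]. /p/ is a voiceless obstruent between vowels /e/ and /o/, so it voices to [b]. → [uibijewteboe].
/pujoraekilekiawug/: /k/ is a voiceless obstruent between vowels /e/ and /i/, so it voices to [g]. /k/ is a voiceless obstruent between vowels /e/ and /i/, so it voices to [g]. → [pujoraegilegiawug].
/zidenupipuu/: /p/ is a voiceless obstruent between vowels /u/ and /i/, so it voices to [b]. /p/ is a voiceless obstruent between vowels /i/ and /u/, so it voices to [b]. → [zidenubibuu].

uibijewteboe, pujoraegilegiawug, zidenubibuu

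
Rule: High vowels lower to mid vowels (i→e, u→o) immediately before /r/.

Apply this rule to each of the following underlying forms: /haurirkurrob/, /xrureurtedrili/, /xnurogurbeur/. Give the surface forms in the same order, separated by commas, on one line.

haorerkorrob, xroreortedrili, xnorogorbeor

/haurirkurrob/: /u/ is a high vowel immediately before /r/, so it lowers to [o]. /i/ is a high vowel immediately before /r/, so it lowers to [e]. /u/ is a high vowel immediately before /r/, so it lowers to [o]. → [haorerkorrob].
/xrureurtedrili/: /u/ is a high vowel immediately before /r/, so it lowers to [o]. /u/ is a high vowel immediately before /r/, so it lowers to [o]. → [xroreortedrili].
/xnurogurbeur/: /u/ is a high vowel immediately before /r/, so it lowers to [o]. /u/ is a high vowel immediately before /r/, so it lowers to [o]. /u/ is a high vowel immediately before /r/, so it lowers to [o]. → [xnorogorbeor].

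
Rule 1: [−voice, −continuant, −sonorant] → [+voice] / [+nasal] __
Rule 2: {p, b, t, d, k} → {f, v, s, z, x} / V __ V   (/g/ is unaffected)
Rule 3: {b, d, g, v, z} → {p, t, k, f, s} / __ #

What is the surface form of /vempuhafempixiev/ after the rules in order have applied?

vembuhafembixief

Rule 1 (post-nasal voicing): /p/ is a voiceless stop immediately after the nasal /m/, so it voices to [b]. /p/ is a voiceless stop immediately after the nasal /m/, so it voices to [b]. /vempuhafempixiev/ → vembuhafembixiev.
Rule 2 (intervocalic spirantization): no segment meets the environment; /vembuhafembixiev/ is unchanged.
Rule 3 (final devoicing): /v/ is a voiced obstruent in word-final position, so it devoices to [f]. /vembuhafembixiev/ → vembuhafembixief.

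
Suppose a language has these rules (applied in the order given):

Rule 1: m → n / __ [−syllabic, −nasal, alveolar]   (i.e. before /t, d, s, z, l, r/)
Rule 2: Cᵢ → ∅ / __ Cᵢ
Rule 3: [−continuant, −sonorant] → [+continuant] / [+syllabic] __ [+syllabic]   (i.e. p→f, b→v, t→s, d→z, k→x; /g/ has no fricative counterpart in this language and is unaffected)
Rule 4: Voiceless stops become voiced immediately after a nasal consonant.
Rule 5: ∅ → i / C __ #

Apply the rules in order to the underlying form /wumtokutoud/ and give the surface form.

Rule 1 (nasal place assimilation): /m/ precedes the alveolar consonant /t/, so it assimilates in place to [n]. /wumtokutoud/ → wuntokutoud.
Rule 2 (degemination): no segment meets the environment; /wuntokutoud/ is unchanged.
Rule 3 (intervocalic spirantization): /k/ is a stop between vowels /o/ and /u/, so it spirantizes to the fricative [x]. /t/ is a stop between vowels /u/ and /o/, so it spirantizes to the fricative [s]. /wuntokutoud/ → wuntoxusoud.
Rule 4 (post-nasal voicing): /t/ is a voiceless stop immediately after the nasal /n/, so it voices to [d]. /wuntoxusoud/ → wundoxusoud.
Rule 5 (final i-epenthesis): the form ends in the consonant /d/, so [i] is inserted word-finally. /wundoxusoud/ → wundoxusoudi.

wundoxusoudi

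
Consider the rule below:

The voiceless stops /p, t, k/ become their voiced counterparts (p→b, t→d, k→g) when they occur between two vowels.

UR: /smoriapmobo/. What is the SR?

smoriapmobo

No segment of /smoriapmobo/ meets the structural description of the rule, so the form surfaces unchanged.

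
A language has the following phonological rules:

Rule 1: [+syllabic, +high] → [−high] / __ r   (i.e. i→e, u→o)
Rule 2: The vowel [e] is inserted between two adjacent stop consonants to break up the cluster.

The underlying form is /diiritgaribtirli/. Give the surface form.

Rule 1 (pre-rhotic lowering): /i/ is a high vowel immediately before /r/, so it lowers to [e]. /i/ is a high vowel immediately before /r/, so it lowers to [e]. /diiritgaribtirli/ → dieritgaribterli.
Rule 2 (stop-cluster e-epenthesis): /t/ and /g/ form a stop–stop cluster, so [e] is inserted between them. /b/ and /t/ form a stop–stop cluster, so [e] is inserted between them. /dieritgaribterli/ → dieritegaribeterli.

dieritegaribeterli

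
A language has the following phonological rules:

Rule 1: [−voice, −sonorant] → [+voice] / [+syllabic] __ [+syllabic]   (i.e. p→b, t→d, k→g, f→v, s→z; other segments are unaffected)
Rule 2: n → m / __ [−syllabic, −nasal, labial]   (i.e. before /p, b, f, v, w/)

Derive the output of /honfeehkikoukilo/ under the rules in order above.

Rule 1 (intervocalic voicing): /k/ is a voiceless obstruent between vowels /i/ and /o/, so it voices to [g]. /k/ is a voiceless obstruent between vowels /u/ and /i/, so it voices to [g]. /honfeehkikoukilo/ → honfeehkigougilo.
Rule 2 (nasal place assimilation): /n/ precedes the labial consonant /f/, so it assimilates in place to [m]. /honfeehkigougilo/ → homfeehkigougilo.

homfeehkigougilo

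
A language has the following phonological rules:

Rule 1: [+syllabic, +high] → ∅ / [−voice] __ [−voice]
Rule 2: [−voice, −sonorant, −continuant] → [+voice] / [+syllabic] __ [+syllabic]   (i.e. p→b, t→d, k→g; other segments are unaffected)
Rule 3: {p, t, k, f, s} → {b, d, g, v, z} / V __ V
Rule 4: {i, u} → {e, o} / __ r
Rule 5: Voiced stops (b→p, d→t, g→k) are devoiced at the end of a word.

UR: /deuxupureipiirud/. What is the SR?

deuxporeibierut

Rule 1 (high vowel syncope): /u/ is a high vowel flanked by voiceless consonants /x/ and /p/, so it deletes. /deuxupureipiirud/ → deuxpureipiirud.
Rule 2 (intervocalic voicing): /p/ is a voiceless stop between vowels /i/ and /i/, so it voices to [b]. /deuxpureipiirud/ → deuxpureibiirud.
Rule 3 (intervocalic voicing): no segment meets the environment; /deuxpureibiirud/ is unchanged.
Rule 4 (pre-rhotic lowering): /u/ is a high vowel immediately before /r/, so it lowers to [o]. /i/ is a high vowel immediately before /r/, so it lowers to [e]. /deuxpureibiirud/ → deuxporeibierud.
Rule 5 (final devoicing): /d/ is a voiced stop in word-final position, so it devoices to [t]. /deuxporeibierud/ → deuxporeibierut.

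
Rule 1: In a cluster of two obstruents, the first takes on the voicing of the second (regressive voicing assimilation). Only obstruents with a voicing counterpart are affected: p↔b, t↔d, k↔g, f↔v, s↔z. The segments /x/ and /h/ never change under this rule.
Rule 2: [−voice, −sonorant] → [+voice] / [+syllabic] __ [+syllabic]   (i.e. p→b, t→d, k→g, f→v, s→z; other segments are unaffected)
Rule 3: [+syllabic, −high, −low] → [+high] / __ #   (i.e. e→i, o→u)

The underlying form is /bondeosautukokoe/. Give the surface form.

Rule 1 (regressive voicing assimilation): no segment meets the environment; /bondeosautukokoe/ is unchanged.
Rule 2 (intervocalic voicing): /s/ is a voiceless obstruent between vowels /o/ and /a/, so it voices to [z]. /t/ is a voiceless obstruent between vowels /u/ and /u/, so it voices to [d]. /k/ is a voiceless obstruent between vowels /u/ and /o/, so it voices to [g]. /k/ is a voiceless obstruent between vowels /o/ and /o/, so it voices to [g]. /bondeosautukokoe/ → bondeozaudugogoe.
Rule 3 (final vowel raising): /e/ is a mid vowel in word-final position, so it raises to [i]. /bondeozaudugogoe/ → bondeozaudugogoi.

bondeozaudugogoi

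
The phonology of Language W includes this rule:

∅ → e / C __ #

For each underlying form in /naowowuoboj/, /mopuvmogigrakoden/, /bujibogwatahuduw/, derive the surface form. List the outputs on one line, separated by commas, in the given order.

/naowowuoboj/: the form ends in the consonant /j/, so [e] is inserted word-finally. → [naowowuoboje].
/mopuvmogigrakoden/: the form ends in the consonant /n/, so [e] is inserted word-finally. → [mopuvmogigrakodene].
/bujibogwatahuduw/: the form ends in the consonant /w/, so [e] is inserted word-finally. → [bujibogwatahuduwe].

naowowuoboje, mopuvmogigrakodene, bujibogwatahuduwe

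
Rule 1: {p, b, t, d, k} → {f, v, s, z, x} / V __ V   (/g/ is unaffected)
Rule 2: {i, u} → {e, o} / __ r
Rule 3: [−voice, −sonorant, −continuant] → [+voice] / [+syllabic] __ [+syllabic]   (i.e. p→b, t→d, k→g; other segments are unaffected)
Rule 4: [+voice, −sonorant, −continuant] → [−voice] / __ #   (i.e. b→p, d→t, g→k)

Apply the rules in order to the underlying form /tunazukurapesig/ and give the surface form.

tunazuxorafesik

Rule 1 (intervocalic spirantization): /k/ is a stop between vowels /u/ and /u/, so it spirantizes to the fricative [x]. /p/ is a stop between vowels /a/ and /e/, so it spirantizes to the fricative [f]. /tunazukurapesig/ → tunazuxurafesig.
Rule 2 (pre-rhotic lowering): /u/ is a high vowel immediately before /r/, so it lowers to [o]. /tunazuxurafesig/ → tunazuxorafesig.
Rule 3 (intervocalic voicing): no segment meets the environment; /tunazuxorafesig/ is unchanged.
Rule 4 (final devoicing): /g/ is a voiced stop in word-final position, so it devoices to [k]. /tunazuxorafesig/ → tunazuxorafesik.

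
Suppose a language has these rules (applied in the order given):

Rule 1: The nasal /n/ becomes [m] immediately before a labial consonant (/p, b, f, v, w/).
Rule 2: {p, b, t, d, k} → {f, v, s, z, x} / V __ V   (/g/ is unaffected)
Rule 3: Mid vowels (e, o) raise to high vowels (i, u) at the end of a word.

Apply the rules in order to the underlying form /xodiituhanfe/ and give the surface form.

xoziisuhamfi

Rule 1 (nasal place assimilation): /n/ precedes the labial consonant /f/, so it assimilates in place to [m]. /xodiituhanfe/ → xodiituhamfe.
Rule 2 (intervocalic spirantization): /d/ is a stop between vowels /o/ and /i/, so it spirantizes to the fricative [z]. /t/ is a stop between vowels /i/ and /u/, so it spirantizes to the fricative [s]. /xodiituhamfe/ → xoziisuhamfe.
Rule 3 (final vowel raising): /e/ is a mid vowel in word-final position, so it raises to [i]. /xoziisuhamfe/ → xoziisuhamfi.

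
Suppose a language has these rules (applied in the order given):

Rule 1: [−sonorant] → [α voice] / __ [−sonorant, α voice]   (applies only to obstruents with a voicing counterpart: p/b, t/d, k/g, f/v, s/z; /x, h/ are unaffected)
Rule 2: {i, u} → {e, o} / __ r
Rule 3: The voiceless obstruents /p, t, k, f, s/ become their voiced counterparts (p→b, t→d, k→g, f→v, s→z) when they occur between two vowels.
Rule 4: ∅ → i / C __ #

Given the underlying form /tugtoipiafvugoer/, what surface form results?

tuktoibiavvugoeri

Rule 1 (regressive voicing assimilation): /g/ precedes the voiceless obstruent /t/, so it devoices to [k] by assimilation. /f/ precedes the voiced obstruent /v/, so it voices to [v] by assimilation. /tugtoipiafvugoer/ → tuktoipiavvugoer.
Rule 2 (pre-rhotic lowering): no segment meets the environment; /tuktoipiavvugoer/ is unchanged.
Rule 3 (intervocalic voicing): /p/ is a voiceless obstruent between vowels /i/ and /i/, so it voices to [b]. /tuktoipiavvugoer/ → tuktoibiavvugoer.
Rule 4 (final i-epenthesis): the form ends in the consonant /r/, so [i] is inserted word-finally. /tuktoibiavvugoer/ → tuktoibiavvugoeri.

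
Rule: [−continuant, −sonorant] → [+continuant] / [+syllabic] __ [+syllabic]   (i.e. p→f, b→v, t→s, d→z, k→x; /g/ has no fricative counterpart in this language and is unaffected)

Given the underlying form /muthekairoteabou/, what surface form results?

/k/ is a stop between vowels /e/ and /a/, so it spirantizes to the fricative [x].
/t/ is a stop between vowels /o/ and /e/, so it spirantizes to the fricative [s].
/b/ is a stop between vowels /a/ and /o/, so it spirantizes to the fricative [v].
The other instance of /t/ does not occur in the required environment and remains unchanged.
Surface form: [muthexairoseavou].

muthexairoseavou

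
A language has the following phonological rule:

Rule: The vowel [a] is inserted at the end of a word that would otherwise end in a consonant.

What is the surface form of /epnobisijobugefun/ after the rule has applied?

the form ends in the consonant /n/, so [a] is inserted word-finally.
Surface form: [epnobisijobugefuna].

epnobisijobugefuna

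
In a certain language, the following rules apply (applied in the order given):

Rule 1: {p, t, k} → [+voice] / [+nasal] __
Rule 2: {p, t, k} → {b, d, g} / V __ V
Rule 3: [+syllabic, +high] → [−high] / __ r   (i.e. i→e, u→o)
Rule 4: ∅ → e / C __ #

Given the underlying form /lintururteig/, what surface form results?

lindororteige

Rule 1 (post-nasal voicing): /t/ is a voiceless stop immediately after the nasal /n/, so it voices to [d]. /lintururteig/ → lindururteig.
Rule 2 (intervocalic voicing): no segment meets the environment; /lindururteig/ is unchanged.
Rule 3 (pre-rhotic lowering): /u/ is a high vowel immediately before /r/, so it lowers to [o]. /u/ is a high vowel immediately before /r/, so it lowers to [o]. /lindururteig/ → lindororteig.
Rule 4 (final e-epenthesis): the form ends in the consonant /g/, so [e] is inserted word-finally. /lindororteig/ → lindororteige.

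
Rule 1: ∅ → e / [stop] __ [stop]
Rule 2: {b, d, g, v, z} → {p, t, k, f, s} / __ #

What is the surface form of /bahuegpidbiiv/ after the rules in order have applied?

Rule 1 (stop-cluster e-epenthesis): /g/ and /p/ form a stop–stop cluster, so [e] is inserted between them. /d/ and /b/ form a stop–stop cluster, so [e] is inserted between them. /bahuegpidbiiv/ → bahuegepidebiiv.
Rule 2 (final devoicing): /v/ is a voiced obstruent in word-final position, so it devoices to [f]. /bahuegepidebiiv/ → bahuegepidebiif.

bahuegepidebiif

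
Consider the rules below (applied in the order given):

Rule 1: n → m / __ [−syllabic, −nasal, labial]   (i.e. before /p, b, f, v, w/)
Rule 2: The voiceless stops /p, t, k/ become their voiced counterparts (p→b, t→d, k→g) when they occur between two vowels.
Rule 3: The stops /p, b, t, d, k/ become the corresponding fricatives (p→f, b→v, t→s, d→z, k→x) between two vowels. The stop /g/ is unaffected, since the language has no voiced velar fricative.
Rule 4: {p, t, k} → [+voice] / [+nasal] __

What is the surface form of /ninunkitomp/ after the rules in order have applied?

ninungizomb

Rule 1 (nasal place assimilation): no segment meets the environment; /ninunkitomp/ is unchanged.
Rule 2 (intervocalic voicing): /t/ is a voiceless stop between vowels /i/ and /o/, so it voices to [d]. /ninunkitomp/ → ninunkidomp.
Rule 3 (intervocalic spirantization): /d/ is a stop between vowels /i/ and /o/, so it spirantizes to the fricative [z]. /ninunkidomp/ → ninunkizomp.
Rule 4 (post-nasal voicing): /k/ is a voiceless stop immediately after the nasal /n/, so it voices to [g]. /p/ is a voiceless stop immediately after the nasal /m/, so it voices to [b]. /ninunkizomp/ → ninungizomb.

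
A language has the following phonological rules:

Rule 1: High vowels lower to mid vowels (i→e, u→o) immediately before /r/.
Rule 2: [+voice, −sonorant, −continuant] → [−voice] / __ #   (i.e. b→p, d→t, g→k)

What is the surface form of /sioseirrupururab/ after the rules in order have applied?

sioseerrupororap

Rule 1 (pre-rhotic lowering): /i/ is a high vowel immediately before /r/, so it lowers to [e]. /u/ is a high vowel immediately before /r/, so it lowers to [o]. /u/ is a high vowel immediately before /r/, so it lowers to [o]. /sioseirrupururab/ → sioseerrupororab.
Rule 2 (final devoicing): /b/ is a voiced stop in word-final position, so it devoices to [p]. /sioseerrupororab/ → sioseerrupororap.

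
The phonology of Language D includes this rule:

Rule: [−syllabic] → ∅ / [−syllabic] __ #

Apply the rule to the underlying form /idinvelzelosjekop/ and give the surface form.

No segment of /idinvelzelosjekop/ meets the structural description of the rule, so the form surfaces unchanged.

idinvelzelosjekop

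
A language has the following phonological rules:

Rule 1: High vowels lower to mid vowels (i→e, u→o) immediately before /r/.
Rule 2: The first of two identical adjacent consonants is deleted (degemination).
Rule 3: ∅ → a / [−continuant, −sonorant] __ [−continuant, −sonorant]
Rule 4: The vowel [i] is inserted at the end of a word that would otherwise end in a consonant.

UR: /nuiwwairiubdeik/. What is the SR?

Rule 1 (pre-rhotic lowering): /i/ is a high vowel immediately before /r/, so it lowers to [e]. /nuiwwairiubdeik/ → nuiwwaeriubdeik.
Rule 2 (degemination): /ww/ is a geminate; the first /w/ deletes. /nuiwwaeriubdeik/ → nuiwaeriubdeik.
Rule 3 (stop-cluster a-epenthesis): /b/ and /d/ form a stop–stop cluster, so [a] is inserted between them. /nuiwaeriubdeik/ → nuiwaeriubadeik.
Rule 4 (final i-epenthesis): the form ends in the consonant /k/, so [i] is inserted word-finally. /nuiwaeriubadeik/ → nuiwaeriubadeiki.

nuiwaeriubadeiki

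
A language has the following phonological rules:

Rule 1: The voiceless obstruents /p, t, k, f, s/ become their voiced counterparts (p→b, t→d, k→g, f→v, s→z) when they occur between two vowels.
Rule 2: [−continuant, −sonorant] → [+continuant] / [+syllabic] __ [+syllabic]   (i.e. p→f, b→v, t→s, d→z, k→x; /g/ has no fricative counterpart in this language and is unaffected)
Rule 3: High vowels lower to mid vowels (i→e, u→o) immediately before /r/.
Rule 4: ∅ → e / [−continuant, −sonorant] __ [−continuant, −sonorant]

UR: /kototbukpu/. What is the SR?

Rule 1 (intervocalic voicing): /t/ is a voiceless obstruent between vowels /o/ and /o/, so it voices to [d]. /kototbukpu/ → kodotbukpu.
Rule 2 (intervocalic spirantization): /d/ is a stop between vowels /o/ and /o/, so it spirantizes to the fricative [z]. /kodotbukpu/ → kozotbukpu.
Rule 3 (pre-rhotic lowering): no segment meets the environment; /kozotbukpu/ is unchanged.
Rule 4 (stop-cluster e-epenthesis): /t/ and /b/ form a stop–stop cluster, so [e] is inserted between them. /k/ and /p/ form a stop–stop cluster, so [e] is inserted between them. /kozotbukpu/ → kozotebukepu.

kozotebukepu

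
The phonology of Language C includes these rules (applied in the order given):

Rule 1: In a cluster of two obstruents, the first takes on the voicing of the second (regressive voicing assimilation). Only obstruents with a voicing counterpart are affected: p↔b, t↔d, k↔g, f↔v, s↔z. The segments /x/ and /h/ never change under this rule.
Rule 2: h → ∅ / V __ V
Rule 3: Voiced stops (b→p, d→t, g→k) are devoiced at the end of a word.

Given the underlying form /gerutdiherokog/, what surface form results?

Rule 1 (regressive voicing assimilation): /t/ precedes the voiced obstruent /d/, so it voices to [d] by assimilation. /gerutdiherokog/ → geruddiherokog.
Rule 2 (intervocalic h-deletion): /h/ occurs between vowels /i/ and /e/, so it deletes. /geruddiherokog/ → geruddierokog.
Rule 3 (final devoicing): /g/ is a voiced stop in word-final position, so it devoices to [k]. /geruddierokog/ → geruddierokok.

geruddierokok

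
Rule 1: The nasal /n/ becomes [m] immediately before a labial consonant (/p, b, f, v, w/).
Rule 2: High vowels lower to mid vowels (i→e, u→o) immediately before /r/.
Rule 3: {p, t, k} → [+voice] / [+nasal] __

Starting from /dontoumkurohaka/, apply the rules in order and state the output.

Rule 1 (nasal place assimilation): no segment meets the environment; /dontoumkurohaka/ is unchanged.
Rule 2 (pre-rhotic lowering): /u/ is a high vowel immediately before /r/, so it lowers to [o]. /dontoumkurohaka/ → dontoumkorohaka.
Rule 3 (post-nasal voicing): /t/ is a voiceless stop immediately after the nasal /n/, so it voices to [d]. /k/ is a voiceless stop immediately after the nasal /m/, so it voices to [g]. /dontoumkorohaka/ → dondoumgorohaka.

dondoumgorohaka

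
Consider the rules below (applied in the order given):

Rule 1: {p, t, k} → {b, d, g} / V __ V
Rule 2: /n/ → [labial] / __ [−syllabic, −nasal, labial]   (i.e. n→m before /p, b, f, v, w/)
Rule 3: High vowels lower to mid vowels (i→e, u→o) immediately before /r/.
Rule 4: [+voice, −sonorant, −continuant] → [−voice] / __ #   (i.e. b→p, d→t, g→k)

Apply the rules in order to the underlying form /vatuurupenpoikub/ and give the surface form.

Rule 1 (intervocalic voicing): /t/ is a voiceless stop between vowels /a/ and /u/, so it voices to [d]. /p/ is a voiceless stop between vowels /u/ and /e/, so it voices to [b]. /k/ is a voiceless stop between vowels /i/ and /u/, so it voices to [g]. /vatuurupenpoikub/ → vaduurubenpoigub.
Rule 2 (nasal place assimilation): /n/ precedes the labial consonant /p/, so it assimilates in place to [m]. /vaduurubenpoigub/ → vaduurubempoigub.
Rule 3 (pre-rhotic lowering): /u/ is a high vowel immediately before /r/, so it lowers to [o]. /vaduurubempoigub/ → vaduorubempoigub.
Rule 4 (final devoicing): /b/ is a voiced stop in word-final position, so it devoices to [p]. /vaduorubempoigub/ → vaduorubempoigup.

vaduorubempoigup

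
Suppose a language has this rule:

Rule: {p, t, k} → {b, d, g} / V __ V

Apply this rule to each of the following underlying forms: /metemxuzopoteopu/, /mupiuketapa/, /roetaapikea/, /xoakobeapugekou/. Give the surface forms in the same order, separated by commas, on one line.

medemxuzobodeobu, mubiugedaba, roedaabigea, xoagobeabugegou

/metemxuzopoteopu/: /t/ is a voiceless stop between vowels /e/ and /e/, so it voices to [d]. /p/ is a voiceless stop between vowels /o/ and /o/, so it voices to [b]. /t/ is a voiceless stop between vowels /o/ and /e/, so it voices to [d]. /p/ is a voiceless stop between vowels /o/ and /u/, so it voices to [b]. → [medemxuzobodeobu].
/mupiuketapa/: /p/ is a voiceless stop between vowels /u/ and /i/, so it voices to [b]. /k/ is a voiceless stop between vowels /u/ and /e/, so it voices to [g]. /t/ is a voiceless stop between vowels /e/ and /a/, so it voices to [d]. /p/ is a voiceless stop between vowels /a/ and /a/, so it voices to [b]. → [mubiugedaba].
/roetaapikea/: /t/ is a voiceless stop between vowels /e/ and /a/, so it voices to [d]. /p/ is a voiceless stop between vowels /a/ and /i/, so it voices to [b]. /k/ is a voiceless stop between vowels /i/ and /e/, so it voices to [g]. → [roedaabigea].
/xoakobeapugekou/: /k/ is a voiceless stop between vowels /a/ and /o/, so it voices to [g]. /p/ is a voiceless stop between vowels /a/ and /u/, so it voices to [b]. /k/ is a voiceless stop between vowels /e/ and /o/, so it voices to [g]. → [xoagobeabugegou].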